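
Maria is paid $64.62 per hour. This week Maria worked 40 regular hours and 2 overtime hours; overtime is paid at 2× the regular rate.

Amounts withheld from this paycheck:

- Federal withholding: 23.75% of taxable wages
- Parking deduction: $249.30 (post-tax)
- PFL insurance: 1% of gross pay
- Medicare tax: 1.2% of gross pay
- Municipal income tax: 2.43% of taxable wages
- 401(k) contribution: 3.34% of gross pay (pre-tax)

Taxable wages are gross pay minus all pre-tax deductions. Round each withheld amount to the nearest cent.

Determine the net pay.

$1716.96

Regular pay: 40 × $64.62 = $2584.80
Overtime pay: 2 × $64.62 × 2 = $258.48
Gross pay = $2584.80 + $258.48 = $2843.28
401(k) contribution: $2843.28 × 0.0334 = $94.97
Taxable wages = $2843.28 − $94.97 = $2748.31
Federal withholding: $2748.31 × 0.2375 = $652.72
Municipal income tax: $2748.31 × 0.0243 = $66.78
PFL insurance: $2843.28 × 0.01 = $28.43
Medicare tax: $2843.28 × 0.012 = $34.12
Parking deduction: $249.30
Total deductions = $94.97 + $652.72 + $66.78 + $28.43 + $34.12 + $249.30 = $1126.32
Net pay = $2843.28 − $1126.32 = $1716.96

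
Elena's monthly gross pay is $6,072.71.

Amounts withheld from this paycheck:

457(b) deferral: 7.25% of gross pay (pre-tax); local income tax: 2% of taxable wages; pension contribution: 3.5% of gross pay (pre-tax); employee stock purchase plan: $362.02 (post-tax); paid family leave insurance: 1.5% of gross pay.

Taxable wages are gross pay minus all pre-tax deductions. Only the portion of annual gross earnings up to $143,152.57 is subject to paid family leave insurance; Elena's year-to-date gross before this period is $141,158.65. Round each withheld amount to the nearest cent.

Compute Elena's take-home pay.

$4,919.57

457(b) deferral: $6,072.71 × 0.0725 = $440.27
Pension contribution: $6,072.71 × 0.035 = $212.54
Pre-tax total = $440.27 + $212.54 = $652.81
Taxable wages = $6,072.71 − $652.81 = $5,419.90
Local income tax: $5,419.90 × 0.02 = $108.40
Paid family leave insurance: only $143,152.57 − $141,158.65 = $1,993.92 of this check is subject → $1,993.92 × 0.015 = $29.91
Employee stock purchase plan: $362.02
Total deductions = $440.27 + $212.54 + $108.40 + $29.91 + $362.02 = $1,153.14
Net pay = $6,072.71 − $1,153.14 = $4,919.57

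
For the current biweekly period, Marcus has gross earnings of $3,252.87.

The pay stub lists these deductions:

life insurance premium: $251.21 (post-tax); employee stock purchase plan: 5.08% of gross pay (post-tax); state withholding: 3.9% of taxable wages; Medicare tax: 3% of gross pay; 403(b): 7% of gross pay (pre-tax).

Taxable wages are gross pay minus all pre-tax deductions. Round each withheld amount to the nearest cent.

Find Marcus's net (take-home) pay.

403(b): $3,252.87 × 0.07 = $227.70
Taxable wages = $3,252.87 − $227.70 = $3,025.17
State withholding: $3,025.17 × 0.039 = $117.98
Medicare tax: $3,252.87 × 0.03 = $97.59
Employee stock purchase plan: $3,252.87 × 0.0508 = $165.25
Life insurance premium: $251.21
Total deductions = $227.70 + $117.98 + $97.59 + $165.25 + $251.21 = $859.73
Net pay = $3,252.87 − $859.73 = $2,393.14

$2,393.14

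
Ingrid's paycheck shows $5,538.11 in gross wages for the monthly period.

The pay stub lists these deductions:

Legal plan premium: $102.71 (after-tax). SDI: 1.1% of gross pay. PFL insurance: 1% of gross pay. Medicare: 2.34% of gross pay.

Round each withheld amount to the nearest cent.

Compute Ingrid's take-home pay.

$5,189.51

Medicare: $5,538.11 × 0.0234 = $129.59
SDI: $5,538.11 × 0.011 = $60.92
PFL insurance: $5,538.11 × 0.01 = $55.38
Legal plan premium: $102.71
Total deductions = $129.59 + $60.92 + $55.38 + $102.71 = $348.60
Net pay = $5,538.11 − $348.60 = $5,189.51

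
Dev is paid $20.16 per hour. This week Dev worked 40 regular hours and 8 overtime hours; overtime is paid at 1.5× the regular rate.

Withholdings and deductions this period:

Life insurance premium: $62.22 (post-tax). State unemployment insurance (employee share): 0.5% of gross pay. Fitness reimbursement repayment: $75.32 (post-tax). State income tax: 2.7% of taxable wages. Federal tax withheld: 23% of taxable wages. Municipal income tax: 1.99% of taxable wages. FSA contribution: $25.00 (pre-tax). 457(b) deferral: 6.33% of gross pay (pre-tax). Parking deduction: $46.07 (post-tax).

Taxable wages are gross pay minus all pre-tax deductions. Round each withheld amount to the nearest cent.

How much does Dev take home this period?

$503.13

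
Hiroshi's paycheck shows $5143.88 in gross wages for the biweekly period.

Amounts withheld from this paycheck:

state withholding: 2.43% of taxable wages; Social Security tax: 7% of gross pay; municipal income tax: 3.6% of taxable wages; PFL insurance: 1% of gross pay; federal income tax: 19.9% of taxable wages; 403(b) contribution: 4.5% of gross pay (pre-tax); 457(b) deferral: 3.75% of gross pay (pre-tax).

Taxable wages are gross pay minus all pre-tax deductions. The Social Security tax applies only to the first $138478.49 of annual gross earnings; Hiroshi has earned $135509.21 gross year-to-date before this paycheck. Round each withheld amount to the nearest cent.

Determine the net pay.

$3236.46

457(b) deferral: $5143.88 × 0.0375 = $192.90
403(b) contribution: $5143.88 × 0.045 = $231.47
Pre-tax total = $192.90 + $231.47 = $424.37
Taxable wages = $5143.88 − $424.37 = $4719.51
Municipal income tax: $4719.51 × 0.036 = $169.90
State withholding: $4719.51 × 0.0243 = $114.68
Federal income tax: $4719.51 × 0.199 = $939.18
PFL insurance: $5143.88 × 0.01 = $51.44
Social Security tax: only $138478.49 − $135509.21 = $2969.28 of this check is subject → $2969.28 × 0.07 = $207.85
Total deductions = $192.90 + $231.47 + $169.90 + $114.68 + $939.18 + $51.44 + $207.85 = $1907.42
Net pay = $5143.88 − $1907.42 = $3236.46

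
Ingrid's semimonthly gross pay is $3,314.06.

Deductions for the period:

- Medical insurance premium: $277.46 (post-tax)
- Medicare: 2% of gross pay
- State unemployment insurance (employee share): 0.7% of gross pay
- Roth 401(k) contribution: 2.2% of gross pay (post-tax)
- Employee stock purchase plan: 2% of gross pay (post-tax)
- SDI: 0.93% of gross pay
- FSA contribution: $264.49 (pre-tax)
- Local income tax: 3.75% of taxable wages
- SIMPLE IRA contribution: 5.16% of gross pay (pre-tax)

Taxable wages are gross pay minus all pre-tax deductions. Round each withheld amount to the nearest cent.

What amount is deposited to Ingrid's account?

SIMPLE IRA contribution: $3,314.06 × 0.0516 = $171.01
FSA contribution: $264.49
Pre-tax total = $171.01 + $264.49 = $435.50
Taxable wages = $3,314.06 − $435.50 = $2,878.56
Local income tax: $2,878.56 × 0.0375 = $107.95
Medicare: $3,314.06 × 0.02 = $66.28
SDI: $3,314.06 × 0.0093 = $30.82
State unemployment insurance (employee share): $3,314.06 × 0.007 = $23.20
Roth 401(k) contribution: $3,314.06 × 0.022 = $72.91
Medical insurance premium: $277.46
Employee stock purchase plan: $3,314.06 × 0.02 = $66.28
Total deductions = $171.01 + $264.49 + $107.95 + $66.28 + $30.82 + $23.20 + $72.91 + $277.46 + $66.28 = $1,080.40
Net pay = $3,314.06 − $1,080.40 = $2,233.66

$2,233.66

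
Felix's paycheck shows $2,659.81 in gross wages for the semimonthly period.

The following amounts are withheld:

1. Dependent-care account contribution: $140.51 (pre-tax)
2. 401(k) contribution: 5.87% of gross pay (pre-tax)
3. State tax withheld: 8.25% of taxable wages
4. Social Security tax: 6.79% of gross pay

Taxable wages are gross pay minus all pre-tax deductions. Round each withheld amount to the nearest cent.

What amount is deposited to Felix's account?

$1,987.61

401(k) contribution: $2,659.81 × 0.0587 = $156.13
Dependent-care account contribution: $140.51
Pre-tax total = $156.13 + $140.51 = $296.64
Taxable wages = $2,659.81 − $296.64 = $2,363.17
State tax withheld: $2,363.17 × 0.0825 = $194.96
Social Security tax: $2,659.81 × 0.0679 = $180.60
Total deductions = $156.13 + $140.51 + $194.96 + $180.60 = $672.20
Net pay = $2,659.81 − $672.20 = $1,987.61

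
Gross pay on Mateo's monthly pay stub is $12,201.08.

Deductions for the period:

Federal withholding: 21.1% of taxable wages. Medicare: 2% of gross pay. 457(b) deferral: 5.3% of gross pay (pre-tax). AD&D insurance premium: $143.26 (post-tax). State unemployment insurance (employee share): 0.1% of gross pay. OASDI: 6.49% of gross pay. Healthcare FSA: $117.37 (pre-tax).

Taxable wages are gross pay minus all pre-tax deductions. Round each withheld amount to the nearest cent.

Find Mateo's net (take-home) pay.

457(b) deferral: $12,201.08 × 0.053 = $646.66
Healthcare FSA: $117.37
Pre-tax total = $646.66 + $117.37 = $764.03
Taxable wages = $12,201.08 − $764.03 = $11,437.05
Federal withholding: $11,437.05 × 0.211 = $2,413.22
State unemployment insurance (employee share): $12,201.08 × 0.001 = $12.20
Medicare: $12,201.08 × 0.02 = $244.02
OASDI: $12,201.08 × 0.0649 = $791.85
AD&D insurance premium: $143.26
Total deductions = $646.66 + $117.37 + $2,413.22 + $12.20 + $244.02 + $791.85 + $143.26 = $4,368.58
Net pay = $12,201.08 − $4,368.58 = $7,832.50

$7,832.50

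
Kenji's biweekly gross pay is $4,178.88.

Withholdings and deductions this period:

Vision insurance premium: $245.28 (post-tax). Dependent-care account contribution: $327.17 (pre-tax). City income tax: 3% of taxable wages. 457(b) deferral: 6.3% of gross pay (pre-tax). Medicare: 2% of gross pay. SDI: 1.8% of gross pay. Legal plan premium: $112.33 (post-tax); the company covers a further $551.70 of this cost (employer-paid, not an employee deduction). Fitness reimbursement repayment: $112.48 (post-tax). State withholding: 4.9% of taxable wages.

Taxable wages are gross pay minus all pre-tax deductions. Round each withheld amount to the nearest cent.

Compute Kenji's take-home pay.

Dependent-care account contribution: $327.17
457(b) deferral: $4,178.88 × 0.063 = $263.27
Pre-tax total = $327.17 + $263.27 = $590.44
Taxable wages = $4,178.88 − $590.44 = $3,588.44
State withholding: $3,588.44 × 0.049 = $175.83
City income tax: $3,588.44 × 0.03 = $107.65
Medicare: $4,178.88 × 0.02 = $83.58
SDI: $4,178.88 × 0.018 = $75.22
Vision insurance premium: $245.28
Legal plan premium: $112.33
Fitness reimbursement repayment: $112.48
(Employer's $551.70 toward legal plan premium is not withheld from the employee.)
Total deductions = $327.17 + $263.27 + $175.83 + $107.65 + $83.58 + $75.22 + $245.28 + $112.33 + $112.48 = $1,502.81
Net pay = $4,178.88 − $1,502.81 = $2,676.07

$2,676.07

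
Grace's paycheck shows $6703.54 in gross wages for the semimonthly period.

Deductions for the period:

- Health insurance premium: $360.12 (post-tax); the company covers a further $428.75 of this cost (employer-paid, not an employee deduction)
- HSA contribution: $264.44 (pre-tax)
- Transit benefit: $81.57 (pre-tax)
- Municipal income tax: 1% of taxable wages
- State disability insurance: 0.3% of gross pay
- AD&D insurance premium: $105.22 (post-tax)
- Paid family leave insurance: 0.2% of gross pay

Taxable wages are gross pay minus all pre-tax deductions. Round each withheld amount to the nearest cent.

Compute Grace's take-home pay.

HSA contribution: $264.44
Transit benefit: $81.57
Pre-tax total = $264.44 + $81.57 = $346.01
Taxable wages = $6703.54 − $346.01 = $6357.53
Municipal income tax: $6357.53 × 0.01 = $63.58
State disability insurance: $6703.54 × 0.003 = $20.11
Paid family leave insurance: $6703.54 × 0.002 = $13.41
Health insurance premium: $360.12
AD&D insurance premium: $105.22
(Employer's $428.75 toward health insurance premium is not withheld from the employee.)
Total deductions = $264.44 + $81.57 + $63.58 + $20.11 + $13.41 + $360.12 + $105.22 = $908.45
Net pay = $6703.54 − $908.45 = $5795.09

$5795.09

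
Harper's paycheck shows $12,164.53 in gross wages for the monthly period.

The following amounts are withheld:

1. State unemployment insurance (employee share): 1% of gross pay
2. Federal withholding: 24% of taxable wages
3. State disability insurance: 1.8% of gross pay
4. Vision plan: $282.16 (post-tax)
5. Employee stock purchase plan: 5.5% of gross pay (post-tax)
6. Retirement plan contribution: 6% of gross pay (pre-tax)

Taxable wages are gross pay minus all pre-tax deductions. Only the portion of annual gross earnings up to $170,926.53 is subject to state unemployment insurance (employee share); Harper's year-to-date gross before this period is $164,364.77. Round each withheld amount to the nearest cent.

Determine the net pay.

Retirement plan contribution: $12,164.53 × 0.06 = $729.87
Taxable wages = $12,164.53 − $729.87 = $11,434.66
Federal withholding: $11,434.66 × 0.24 = $2,744.32
State disability insurance: $12,164.53 × 0.018 = $218.96
State unemployment insurance (employee share): only $170,926.53 − $164,364.77 = $6,561.76 of this check is subject → $6,561.76 × 0.01 = $65.62
Employee stock purchase plan: $12,164.53 × 0.055 = $669.05
Vision plan: $282.16
Total deductions = $729.87 + $2,744.32 + $218.96 + $65.62 + $669.05 + $282.16 = $4,709.98
Net pay = $12,164.53 − $4,709.98 = $7,454.55

$7,454.55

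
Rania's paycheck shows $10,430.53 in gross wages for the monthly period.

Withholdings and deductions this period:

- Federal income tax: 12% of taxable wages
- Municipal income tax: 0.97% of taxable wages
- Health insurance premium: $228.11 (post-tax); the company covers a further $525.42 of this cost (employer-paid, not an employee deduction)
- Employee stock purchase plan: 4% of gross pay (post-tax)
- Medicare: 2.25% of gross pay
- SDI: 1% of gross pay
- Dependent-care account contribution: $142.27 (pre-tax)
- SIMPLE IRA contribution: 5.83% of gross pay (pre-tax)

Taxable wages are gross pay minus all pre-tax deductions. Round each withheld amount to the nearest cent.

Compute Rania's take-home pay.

$7,440.31

Dependent-care account contribution: $142.27
SIMPLE IRA contribution: $10,430.53 × 0.0583 = $608.10
Pre-tax total = $142.27 + $608.10 = $750.37
Taxable wages = $10,430.53 − $750.37 = $9,680.16
Federal income tax: $9,680.16 × 0.12 = $1,161.62
Municipal income tax: $9,680.16 × 0.0097 = $93.90
Medicare: $10,430.53 × 0.0225 = $234.69
SDI: $10,430.53 × 0.01 = $104.31
Health insurance premium: $228.11
Employee stock purchase plan: $10,430.53 × 0.04 = $417.22
(Employer's $525.42 toward health insurance premium is not withheld from the employee.)
Total deductions = $142.27 + $608.10 + $1,161.62 + $93.90 + $234.69 + $104.31 + $228.11 + $417.22 = $2,990.22
Net pay = $10,430.53 − $2,990.22 = $7,440.31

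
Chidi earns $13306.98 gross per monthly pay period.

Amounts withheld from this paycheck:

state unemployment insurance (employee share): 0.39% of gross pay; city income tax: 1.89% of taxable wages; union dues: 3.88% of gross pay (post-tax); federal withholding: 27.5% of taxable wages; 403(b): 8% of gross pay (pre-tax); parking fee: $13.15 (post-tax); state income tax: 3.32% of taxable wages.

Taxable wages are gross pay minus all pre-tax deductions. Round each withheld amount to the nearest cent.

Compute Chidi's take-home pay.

403(b): $13306.98 × 0.08 = $1064.56
Taxable wages = $13306.98 − $1064.56 = $12242.42
City income tax: $12242.42 × 0.0189 = $231.38
Federal withholding: $12242.42 × 0.275 = $3366.67
State income tax: $12242.42 × 0.0332 = $406.45
State unemployment insurance (employee share): $13306.98 × 0.0039 = $51.90
Union dues: $13306.98 × 0.0388 = $516.31
Parking fee: $13.15
Total deductions = $1064.56 + $231.38 + $3366.67 + $406.45 + $51.90 + $516.31 + $13.15 = $5650.42
Net pay = $13306.98 − $5650.42 = $7656.56

$7656.56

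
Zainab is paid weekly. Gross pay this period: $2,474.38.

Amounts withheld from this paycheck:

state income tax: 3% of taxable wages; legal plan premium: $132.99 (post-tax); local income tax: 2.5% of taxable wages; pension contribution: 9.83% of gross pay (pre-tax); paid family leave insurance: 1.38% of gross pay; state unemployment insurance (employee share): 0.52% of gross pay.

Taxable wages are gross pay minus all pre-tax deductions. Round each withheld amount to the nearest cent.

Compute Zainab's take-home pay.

Pension contribution: $2,474.38 × 0.0983 = $243.23
Taxable wages = $2,474.38 − $243.23 = $2,231.15
State income tax: $2,231.15 × 0.03 = $66.93
Local income tax: $2,231.15 × 0.025 = $55.78
Paid family leave insurance: $2,474.38 × 0.0138 = $34.15
State unemployment insurance (employee share): $2,474.38 × 0.0052 = $12.87
Legal plan premium: $132.99
Total deductions = $243.23 + $66.93 + $55.78 + $34.15 + $12.87 + $132.99 = $545.95
Net pay = $2,474.38 − $545.95 = $1,928.43

$1,928.43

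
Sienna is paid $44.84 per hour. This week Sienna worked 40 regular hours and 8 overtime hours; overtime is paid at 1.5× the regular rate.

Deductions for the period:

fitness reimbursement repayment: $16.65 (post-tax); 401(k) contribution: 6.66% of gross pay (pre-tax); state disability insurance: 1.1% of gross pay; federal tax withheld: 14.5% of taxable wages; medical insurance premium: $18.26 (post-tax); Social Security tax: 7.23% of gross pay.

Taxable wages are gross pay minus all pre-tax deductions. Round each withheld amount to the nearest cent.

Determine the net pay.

Regular pay: 40 × $44.84 = $1,793.60
Overtime pay: 8 × $44.84 × 1.5 = $538.08
Gross pay = $1,793.60 + $538.08 = $2,331.68
401(k) contribution: $2,331.68 × 0.0666 = $155.29
Taxable wages = $2,331.68 − $155.29 = $2,176.39
Federal tax withheld: $2,176.39 × 0.145 = $315.58
Social Security tax: $2,331.68 × 0.0723 = $168.58
State disability insurance: $2,331.68 × 0.011 = $25.65
Fitness reimbursement repayment: $16.65
Medical insurance premium: $18.26
Total deductions = $155.29 + $315.58 + $168.58 + $25.65 + $16.65 + $18.26 = $700.01
Net pay = $2,331.68 − $700.01 = $1,631.67

$1,631.67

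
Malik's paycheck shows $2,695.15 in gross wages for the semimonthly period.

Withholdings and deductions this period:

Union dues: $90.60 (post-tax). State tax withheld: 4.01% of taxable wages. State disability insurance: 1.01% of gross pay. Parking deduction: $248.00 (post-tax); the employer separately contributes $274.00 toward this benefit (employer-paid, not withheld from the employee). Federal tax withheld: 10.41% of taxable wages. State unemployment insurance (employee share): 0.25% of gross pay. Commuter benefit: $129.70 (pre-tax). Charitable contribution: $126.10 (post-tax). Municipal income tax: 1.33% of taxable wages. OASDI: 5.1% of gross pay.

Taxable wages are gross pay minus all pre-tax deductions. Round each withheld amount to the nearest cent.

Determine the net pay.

$1,525.29

Commuter benefit: $129.70
Taxable wages = $2,695.15 − $129.70 = $2,565.45
State tax withheld: $2,565.45 × 0.0401 = $102.87
Federal tax withheld: $2,565.45 × 0.1041 = $267.06
Municipal income tax: $2,565.45 × 0.0133 = $34.12
State disability insurance: $2,695.15 × 0.0101 = $27.22
State unemployment insurance (employee share): $2,695.15 × 0.0025 = $6.74
OASDI: $2,695.15 × 0.051 = $137.45
Charitable contribution: $126.10
Parking deduction: $248.00
Union dues: $90.60
(Employer's $274.00 toward parking deduction is not withheld from the employee.)
Total deductions = $129.70 + $102.87 + $267.06 + $34.12 + $27.22 + $6.74 + $137.45 + $126.10 + $248.00 + $90.60 = $1,169.86
Net pay = $2,695.15 − $1,169.86 = $1,525.29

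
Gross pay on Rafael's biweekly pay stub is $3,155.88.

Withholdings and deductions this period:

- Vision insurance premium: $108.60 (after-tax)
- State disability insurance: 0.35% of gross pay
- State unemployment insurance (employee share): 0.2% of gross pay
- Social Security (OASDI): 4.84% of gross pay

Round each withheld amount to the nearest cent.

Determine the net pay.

$2,877.18

State disability insurance: $3,155.88 × 0.0035 = $11.05
Social Security (OASDI): $3,155.88 × 0.0484 = $152.74
State unemployment insurance (employee share): $3,155.88 × 0.002 = $6.31
Vision insurance premium: $108.60
Total deductions = $11.05 + $152.74 + $6.31 + $108.60 = $278.70
Net pay = $3,155.88 − $278.70 = $2,877.18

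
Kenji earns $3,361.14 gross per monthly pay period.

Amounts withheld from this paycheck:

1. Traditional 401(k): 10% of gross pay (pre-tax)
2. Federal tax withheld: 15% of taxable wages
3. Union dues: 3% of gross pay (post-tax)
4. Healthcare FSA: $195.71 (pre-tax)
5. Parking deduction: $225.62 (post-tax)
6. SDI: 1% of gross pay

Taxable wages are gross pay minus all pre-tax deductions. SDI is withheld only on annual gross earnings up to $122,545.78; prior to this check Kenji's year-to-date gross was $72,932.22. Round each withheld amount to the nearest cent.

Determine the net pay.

$2,044.86

Traditional 401(k): $3,361.14 × 0.1 = $336.11
Healthcare FSA: $195.71
Pre-tax total = $336.11 + $195.71 = $531.82
Taxable wages = $3,361.14 − $531.82 = $2,829.32
Federal tax withheld: $2,829.32 × 0.15 = $424.40
SDI: cap not yet reached, full $3,361.14 is subject → $3,361.14 × 0.01 = $33.61
Parking deduction: $225.62
Union dues: $3,361.14 × 0.03 = $100.83
Total deductions = $336.11 + $195.71 + $424.40 + $33.61 + $225.62 + $100.83 = $1,316.28
Net pay = $3,361.14 − $1,316.28 = $2,044.86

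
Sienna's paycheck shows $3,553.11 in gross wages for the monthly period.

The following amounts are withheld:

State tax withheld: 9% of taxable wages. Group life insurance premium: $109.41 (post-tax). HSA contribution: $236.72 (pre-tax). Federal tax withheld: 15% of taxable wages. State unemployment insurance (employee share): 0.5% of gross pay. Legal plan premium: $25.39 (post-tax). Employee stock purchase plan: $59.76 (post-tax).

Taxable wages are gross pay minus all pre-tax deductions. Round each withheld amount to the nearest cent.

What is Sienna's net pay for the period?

HSA contribution: $236.72
Taxable wages = $3,553.11 − $236.72 = $3,316.39
Federal tax withheld: $3,316.39 × 0.15 = $497.46
State tax withheld: $3,316.39 × 0.09 = $298.48
State unemployment insurance (employee share): $3,553.11 × 0.005 = $17.77
Group life insurance premium: $109.41
Legal plan premium: $25.39
Employee stock purchase plan: $59.76
Total deductions = $236.72 + $497.46 + $298.48 + $17.77 + $109.41 + $25.39 + $59.76 = $1,244.99
Net pay = $3,553.11 − $1,244.99 = $2,308.12

$2,308.12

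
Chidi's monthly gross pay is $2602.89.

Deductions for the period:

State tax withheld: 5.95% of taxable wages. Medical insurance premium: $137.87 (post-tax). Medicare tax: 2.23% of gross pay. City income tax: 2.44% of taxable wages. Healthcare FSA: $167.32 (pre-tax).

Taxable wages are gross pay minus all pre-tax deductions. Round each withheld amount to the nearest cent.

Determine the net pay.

Healthcare FSA: $167.32
Taxable wages = $2602.89 − $167.32 = $2435.57
City income tax: $2435.57 × 0.0244 = $59.43
State tax withheld: $2435.57 × 0.0595 = $144.92
Medicare tax: $2602.89 × 0.0223 = $58.04
Medical insurance premium: $137.87
Total deductions = $167.32 + $59.43 + $144.92 + $58.04 + $137.87 = $567.58
Net pay = $2602.89 − $567.58 = $2035.31

$2035.31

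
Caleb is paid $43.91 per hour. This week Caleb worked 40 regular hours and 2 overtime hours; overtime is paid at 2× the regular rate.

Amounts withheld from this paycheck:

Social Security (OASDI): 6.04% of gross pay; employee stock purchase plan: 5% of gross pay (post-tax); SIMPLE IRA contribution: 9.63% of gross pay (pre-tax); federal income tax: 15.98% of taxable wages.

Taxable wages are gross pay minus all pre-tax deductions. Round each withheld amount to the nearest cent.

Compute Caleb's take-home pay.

Regular pay: 40 × $43.91 = $1756.40
Overtime pay: 2 × $43.91 × 2 = $175.64
Gross pay = $1756.40 + $175.64 = $1932.04
SIMPLE IRA contribution: $1932.04 × 0.0963 = $186.06
Taxable wages = $1932.04 − $186.06 = $1745.98
Federal income tax: $1745.98 × 0.1598 = $279.01
Social Security (OASDI): $1932.04 × 0.0604 = $116.70
Employee stock purchase plan: $1932.04 × 0.05 = $96.60
Total deductions = $186.06 + $279.01 + $116.70 + $96.60 = $678.37
Net pay = $1932.04 − $678.37 = $1253.67

$1253.67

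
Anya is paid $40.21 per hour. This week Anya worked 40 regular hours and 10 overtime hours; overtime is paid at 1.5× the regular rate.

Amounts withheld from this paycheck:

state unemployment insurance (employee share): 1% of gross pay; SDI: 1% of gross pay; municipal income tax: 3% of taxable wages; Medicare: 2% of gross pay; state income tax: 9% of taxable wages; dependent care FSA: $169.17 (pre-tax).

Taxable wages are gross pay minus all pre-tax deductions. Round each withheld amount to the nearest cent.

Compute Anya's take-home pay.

$1,708.83

Regular pay: 40 × $40.21 = $1,608.40
Overtime pay: 10 × $40.21 × 1.5 = $603.15
Gross pay = $1,608.40 + $603.15 = $2,211.55
Dependent care FSA: $169.17
Taxable wages = $2,211.55 − $169.17 = $2,042.38
Municipal income tax: $2,042.38 × 0.03 = $61.27
State income tax: $2,042.38 × 0.09 = $183.81
State unemployment insurance (employee share): $2,211.55 × 0.01 = $22.12
Medicare: $2,211.55 × 0.02 = $44.23
SDI: $2,211.55 × 0.01 = $22.12
Total deductions = $169.17 + $61.27 + $183.81 + $22.12 + $44.23 + $22.12 = $502.72
Net pay = $2,211.55 − $502.72 = $1,708.83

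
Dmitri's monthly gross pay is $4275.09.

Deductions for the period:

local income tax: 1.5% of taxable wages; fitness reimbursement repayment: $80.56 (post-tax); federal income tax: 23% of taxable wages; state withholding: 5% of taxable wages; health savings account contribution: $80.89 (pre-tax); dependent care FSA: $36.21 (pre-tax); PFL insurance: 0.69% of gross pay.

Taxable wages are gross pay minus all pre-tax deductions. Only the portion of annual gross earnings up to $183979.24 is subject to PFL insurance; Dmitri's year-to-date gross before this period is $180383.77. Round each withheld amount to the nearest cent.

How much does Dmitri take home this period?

Health savings account contribution: $80.89
Dependent care FSA: $36.21
Pre-tax total = $80.89 + $36.21 = $117.10
Taxable wages = $4275.09 − $117.10 = $4157.99
Federal income tax: $4157.99 × 0.23 = $956.34
Local income tax: $4157.99 × 0.015 = $62.37
State withholding: $4157.99 × 0.05 = $207.90
PFL insurance: only $183979.24 − $180383.77 = $3595.47 of this check is subject → $3595.47 × 0.0069 = $24.81
Fitness reimbursement repayment: $80.56
Total deductions = $80.89 + $36.21 + $956.34 + $62.37 + $207.90 + $24.81 + $80.56 = $1449.08
Net pay = $4275.09 − $1449.08 = $2826.01

$2826.01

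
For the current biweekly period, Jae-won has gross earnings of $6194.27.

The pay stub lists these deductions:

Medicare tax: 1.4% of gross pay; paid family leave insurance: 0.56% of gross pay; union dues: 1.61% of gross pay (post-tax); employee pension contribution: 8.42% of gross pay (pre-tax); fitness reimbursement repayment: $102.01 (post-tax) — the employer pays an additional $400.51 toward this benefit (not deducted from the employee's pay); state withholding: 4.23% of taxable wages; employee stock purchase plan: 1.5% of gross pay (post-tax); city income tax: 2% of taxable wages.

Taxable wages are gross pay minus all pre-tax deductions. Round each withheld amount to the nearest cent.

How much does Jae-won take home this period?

Employee pension contribution: $6194.27 × 0.0842 = $521.56
Taxable wages = $6194.27 − $521.56 = $5672.71
State withholding: $5672.71 × 0.0423 = $239.96
City income tax: $5672.71 × 0.02 = $113.45
Medicare tax: $6194.27 × 0.014 = $86.72
Paid family leave insurance: $6194.27 × 0.0056 = $34.69
Employee stock purchase plan: $6194.27 × 0.015 = $92.91
Union dues: $6194.27 × 0.0161 = $99.73
Fitness reimbursement repayment: $102.01
(Employer's $400.51 toward fitness reimbursement repayment is not withheld from the employee.)
Total deductions = $521.56 + $239.96 + $113.45 + $86.72 + $34.69 + $92.91 + $99.73 + $102.01 = $1291.03
Net pay = $6194.27 − $1291.03 = $4903.24

$4903.24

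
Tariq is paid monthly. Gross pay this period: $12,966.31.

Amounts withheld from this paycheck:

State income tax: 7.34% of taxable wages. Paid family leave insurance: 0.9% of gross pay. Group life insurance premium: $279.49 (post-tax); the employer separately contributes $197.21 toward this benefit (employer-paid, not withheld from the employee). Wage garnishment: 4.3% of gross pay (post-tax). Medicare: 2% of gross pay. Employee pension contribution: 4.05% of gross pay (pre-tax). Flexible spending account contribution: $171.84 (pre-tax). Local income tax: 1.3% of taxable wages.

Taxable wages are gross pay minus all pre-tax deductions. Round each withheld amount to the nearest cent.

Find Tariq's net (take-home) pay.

Employee pension contribution: $12,966.31 × 0.0405 = $525.14
Flexible spending account contribution: $171.84
Pre-tax total = $525.14 + $171.84 = $696.98
Taxable wages = $12,966.31 − $696.98 = $12,269.33
Local income tax: $12,269.33 × 0.013 = $159.50
State income tax: $12,269.33 × 0.0734 = $900.57
Medicare: $12,966.31 × 0.02 = $259.33
Paid family leave insurance: $12,966.31 × 0.009 = $116.70
Wage garnishment: $12,966.31 × 0.043 = $557.55
Group life insurance premium: $279.49
(Employer's $197.21 toward group life insurance premium is not withheld from the employee.)
Total deductions = $525.14 + $171.84 + $159.50 + $900.57 + $259.33 + $116.70 + $557.55 + $279.49 = $2,970.12
Net pay = $12,966.31 − $2,970.12 = $9,996.19

$9,996.19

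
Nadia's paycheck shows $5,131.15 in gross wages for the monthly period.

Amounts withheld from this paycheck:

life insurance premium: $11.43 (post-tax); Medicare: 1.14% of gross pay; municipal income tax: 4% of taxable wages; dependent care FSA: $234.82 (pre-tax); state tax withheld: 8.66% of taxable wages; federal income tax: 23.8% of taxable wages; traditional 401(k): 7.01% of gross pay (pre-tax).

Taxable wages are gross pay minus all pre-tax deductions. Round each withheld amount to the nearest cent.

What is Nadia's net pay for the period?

$2,812.65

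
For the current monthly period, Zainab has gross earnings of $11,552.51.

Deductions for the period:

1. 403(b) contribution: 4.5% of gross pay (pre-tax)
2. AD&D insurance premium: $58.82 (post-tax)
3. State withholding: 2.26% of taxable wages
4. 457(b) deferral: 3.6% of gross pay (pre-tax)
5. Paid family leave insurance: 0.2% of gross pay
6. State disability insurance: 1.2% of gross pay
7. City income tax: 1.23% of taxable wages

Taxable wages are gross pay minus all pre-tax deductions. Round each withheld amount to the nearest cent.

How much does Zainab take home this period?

403(b) contribution: $11,552.51 × 0.045 = $519.86
457(b) deferral: $11,552.51 × 0.036 = $415.89
Pre-tax total = $519.86 + $415.89 = $935.75
Taxable wages = $11,552.51 − $935.75 = $10,616.76
State withholding: $10,616.76 × 0.0226 = $239.94
City income tax: $10,616.76 × 0.0123 = $130.59
State disability insurance: $11,552.51 × 0.012 = $138.63
Paid family leave insurance: $11,552.51 × 0.002 = $23.11
AD&D insurance premium: $58.82
Total deductions = $519.86 + $415.89 + $239.94 + $130.59 + $138.63 + $23.11 + $58.82 = $1,526.84
Net pay = $11,552.51 − $1,526.84 = $10,025.67

$10,025.67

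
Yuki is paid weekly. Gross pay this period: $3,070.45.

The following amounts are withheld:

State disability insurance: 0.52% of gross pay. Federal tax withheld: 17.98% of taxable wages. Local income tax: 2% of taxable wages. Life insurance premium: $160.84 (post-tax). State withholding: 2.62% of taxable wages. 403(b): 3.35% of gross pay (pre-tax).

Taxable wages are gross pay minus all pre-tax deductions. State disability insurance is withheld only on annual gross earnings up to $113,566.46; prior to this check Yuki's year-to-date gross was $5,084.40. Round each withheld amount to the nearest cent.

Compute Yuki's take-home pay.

$2,120.11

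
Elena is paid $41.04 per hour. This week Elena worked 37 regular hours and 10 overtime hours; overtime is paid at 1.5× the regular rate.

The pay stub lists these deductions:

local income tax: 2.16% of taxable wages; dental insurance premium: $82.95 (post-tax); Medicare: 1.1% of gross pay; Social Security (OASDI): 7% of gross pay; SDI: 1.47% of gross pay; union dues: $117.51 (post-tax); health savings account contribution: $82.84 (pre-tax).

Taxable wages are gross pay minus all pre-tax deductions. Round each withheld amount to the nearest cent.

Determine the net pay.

$1,602.24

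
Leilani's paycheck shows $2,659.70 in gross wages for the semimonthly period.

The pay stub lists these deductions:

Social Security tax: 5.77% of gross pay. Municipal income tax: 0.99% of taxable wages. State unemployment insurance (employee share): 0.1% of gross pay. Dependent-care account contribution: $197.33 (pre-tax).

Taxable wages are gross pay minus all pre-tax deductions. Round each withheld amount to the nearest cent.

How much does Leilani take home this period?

$2,281.87

Dependent-care account contribution: $197.33
Taxable wages = $2,659.70 − $197.33 = $2,462.37
Municipal income tax: $2,462.37 × 0.0099 = $24.38
State unemployment insurance (employee share): $2,659.70 × 0.001 = $2.66
Social Security tax: $2,659.70 × 0.0577 = $153.46
Total deductions = $197.33 + $24.38 + $2.66 + $153.46 = $377.83
Net pay = $2,659.70 − $377.83 = $2,281.87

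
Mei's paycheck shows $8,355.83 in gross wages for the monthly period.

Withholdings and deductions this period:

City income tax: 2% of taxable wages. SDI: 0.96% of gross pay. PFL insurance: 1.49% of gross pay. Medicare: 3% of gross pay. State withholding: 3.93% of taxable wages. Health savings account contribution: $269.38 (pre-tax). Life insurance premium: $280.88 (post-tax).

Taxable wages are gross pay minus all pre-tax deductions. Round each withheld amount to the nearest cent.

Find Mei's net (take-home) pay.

Health savings account contribution: $269.38
Taxable wages = $8,355.83 − $269.38 = $8,086.45
State withholding: $8,086.45 × 0.0393 = $317.80
City income tax: $8,086.45 × 0.02 = $161.73
SDI: $8,355.83 × 0.0096 = $80.22
PFL insurance: $8,355.83 × 0.0149 = $124.50
Medicare: $8,355.83 × 0.03 = $250.67
Life insurance premium: $280.88
Total deductions = $269.38 + $317.80 + $161.73 + $80.22 + $124.50 + $250.67 + $280.88 = $1,485.18
Net pay = $8,355.83 − $1,485.18 = $6,870.65

$6,870.65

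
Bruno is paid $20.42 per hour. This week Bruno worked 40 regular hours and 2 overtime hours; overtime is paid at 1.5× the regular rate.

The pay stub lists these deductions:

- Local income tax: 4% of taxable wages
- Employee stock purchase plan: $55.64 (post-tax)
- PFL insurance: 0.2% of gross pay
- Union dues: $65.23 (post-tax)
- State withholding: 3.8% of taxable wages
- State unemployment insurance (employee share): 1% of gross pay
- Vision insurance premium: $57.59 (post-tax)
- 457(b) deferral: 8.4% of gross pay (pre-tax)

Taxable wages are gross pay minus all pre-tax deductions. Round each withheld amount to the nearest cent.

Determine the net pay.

$552.57

Regular pay: 40 × $20.42 = $816.80
Overtime pay: 2 × $20.42 × 1.5 = $61.26
Gross pay = $816.80 + $61.26 = $878.06
457(b) deferral: $878.06 × 0.084 = $73.76
Taxable wages = $878.06 − $73.76 = $804.30
State withholding: $804.30 × 0.038 = $30.56
Local income tax: $804.30 × 0.04 = $32.17
PFL insurance: $878.06 × 0.002 = $1.76
State unemployment insurance (employee share): $878.06 × 0.01 = $8.78
Union dues: $65.23
Vision insurance premium: $57.59
Employee stock purchase plan: $55.64
Total deductions = $73.76 + $30.56 + $32.17 + $1.76 + $8.78 + $65.23 + $57.59 + $55.64 = $325.49
Net pay = $878.06 − $325.49 = $552.57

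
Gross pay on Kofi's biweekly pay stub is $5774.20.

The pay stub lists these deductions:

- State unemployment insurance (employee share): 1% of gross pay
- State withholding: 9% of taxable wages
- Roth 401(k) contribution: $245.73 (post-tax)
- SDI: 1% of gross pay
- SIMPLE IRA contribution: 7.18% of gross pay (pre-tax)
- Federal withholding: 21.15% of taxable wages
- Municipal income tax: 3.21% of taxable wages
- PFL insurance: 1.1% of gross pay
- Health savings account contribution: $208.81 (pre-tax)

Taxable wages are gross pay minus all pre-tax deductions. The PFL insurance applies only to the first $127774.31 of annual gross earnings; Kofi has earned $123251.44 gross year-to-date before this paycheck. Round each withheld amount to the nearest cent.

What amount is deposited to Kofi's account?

Health savings account contribution: $208.81
SIMPLE IRA contribution: $5774.20 × 0.0718 = $414.59
Pre-tax total = $208.81 + $414.59 = $623.40
Taxable wages = $5774.20 − $623.40 = $5150.80
Federal withholding: $5150.80 × 0.2115 = $1089.39
Municipal income tax: $5150.80 × 0.0321 = $165.34
State withholding: $5150.80 × 0.09 = $463.57
PFL insurance: only $127774.31 − $123251.44 = $4522.87 of this check is subject → $4522.87 × 0.011 = $49.75
State unemployment insurance (employee share): $5774.20 × 0.01 = $57.74
SDI: $5774.20 × 0.01 = $57.74
Roth 401(k) contribution: $245.73
Total deductions = $208.81 + $414.59 + $1089.39 + $165.34 + $463.57 + $49.75 + $57.74 + $57.74 + $245.73 = $2752.66
Net pay = $5774.20 − $2752.66 = $3021.54

$3021.54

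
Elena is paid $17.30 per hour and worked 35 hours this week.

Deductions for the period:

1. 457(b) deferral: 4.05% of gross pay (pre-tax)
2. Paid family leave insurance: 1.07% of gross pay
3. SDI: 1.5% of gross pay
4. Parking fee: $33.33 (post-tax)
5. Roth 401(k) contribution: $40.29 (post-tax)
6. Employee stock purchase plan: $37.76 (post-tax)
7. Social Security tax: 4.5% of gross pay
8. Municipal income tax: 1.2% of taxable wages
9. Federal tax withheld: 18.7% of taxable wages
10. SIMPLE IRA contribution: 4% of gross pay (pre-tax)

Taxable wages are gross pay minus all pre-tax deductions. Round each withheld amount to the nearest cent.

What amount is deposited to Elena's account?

Gross pay: 35 × $17.30 = $605.50
SIMPLE IRA contribution: $605.50 × 0.04 = $24.22
457(b) deferral: $605.50 × 0.0405 = $24.52
Pre-tax total = $24.22 + $24.52 = $48.74
Taxable wages = $605.50 − $48.74 = $556.76
Federal tax withheld: $556.76 × 0.187 = $104.11
Municipal income tax: $556.76 × 0.012 = $6.68
Paid family leave insurance: $605.50 × 0.0107 = $6.48
Social Security tax: $605.50 × 0.045 = $27.25
SDI: $605.50 × 0.015 = $9.08
Roth 401(k) contribution: $40.29
Employee stock purchase plan: $37.76
Parking fee: $33.33
Total deductions = $24.22 + $24.52 + $104.11 + $6.68 + $6.48 + $27.25 + $9.08 + $40.29 + $37.76 + $33.33 = $313.72
Net pay = $605.50 − $313.72 = $291.78

$291.78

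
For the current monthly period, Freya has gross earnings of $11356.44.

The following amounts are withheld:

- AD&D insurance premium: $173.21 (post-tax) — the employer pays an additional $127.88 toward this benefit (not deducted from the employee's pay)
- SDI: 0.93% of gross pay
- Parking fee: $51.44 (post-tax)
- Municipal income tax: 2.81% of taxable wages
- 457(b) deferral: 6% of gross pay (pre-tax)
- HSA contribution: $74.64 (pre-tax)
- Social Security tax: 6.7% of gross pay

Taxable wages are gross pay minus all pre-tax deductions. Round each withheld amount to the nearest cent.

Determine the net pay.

$9211.40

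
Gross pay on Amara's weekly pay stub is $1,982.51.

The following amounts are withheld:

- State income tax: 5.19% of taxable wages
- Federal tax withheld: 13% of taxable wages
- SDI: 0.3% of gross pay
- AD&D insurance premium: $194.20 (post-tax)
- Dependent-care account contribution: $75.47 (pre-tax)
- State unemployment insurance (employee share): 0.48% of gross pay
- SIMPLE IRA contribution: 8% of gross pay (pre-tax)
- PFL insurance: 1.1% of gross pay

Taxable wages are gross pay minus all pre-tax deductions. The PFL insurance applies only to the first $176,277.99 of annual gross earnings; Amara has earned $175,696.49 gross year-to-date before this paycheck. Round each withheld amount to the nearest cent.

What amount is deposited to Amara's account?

$1,214.33

SIMPLE IRA contribution: $1,982.51 × 0.08 = $158.60
Dependent-care account contribution: $75.47
Pre-tax total = $158.60 + $75.47 = $234.07
Taxable wages = $1,982.51 − $234.07 = $1,748.44
State income tax: $1,748.44 × 0.0519 = $90.74
Federal tax withheld: $1,748.44 × 0.13 = $227.30
PFL insurance: only $176,277.99 − $175,696.49 = $581.50 of this check is subject → $581.50 × 0.011 = $6.40
SDI: $1,982.51 × 0.003 = $5.95
State unemployment insurance (employee share): $1,982.51 × 0.0048 = $9.52
AD&D insurance premium: $194.20
Total deductions = $158.60 + $75.47 + $90.74 + $227.30 + $6.40 + $5.95 + $9.52 + $194.20 = $768.18
Net pay = $1,982.51 − $768.18 = $1,214.33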